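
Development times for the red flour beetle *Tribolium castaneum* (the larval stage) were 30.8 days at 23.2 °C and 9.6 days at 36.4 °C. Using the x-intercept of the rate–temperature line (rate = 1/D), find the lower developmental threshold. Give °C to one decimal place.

Under the model K = D·(T − T_b), so D₁·(T₁ − T_b) = D₂·(T₂ − T_b).
30.8·(23.2 − T_b) = 9.6·(36.4 − T_b)
T_b = (30.8·23.2 − 9.6·36.4) / (30.8 − 9.6) = 365.12 / 21.2 = 17.223 °C ≈ 17.2 °C.

17.2 °C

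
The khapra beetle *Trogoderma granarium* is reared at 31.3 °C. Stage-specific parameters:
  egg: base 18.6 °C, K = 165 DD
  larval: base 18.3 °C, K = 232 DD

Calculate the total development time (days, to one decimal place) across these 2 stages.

egg: 165 / (31.3 − 18.6) = 165 / 12.7 = 12.992 d.
larval: 232 / (31.3 − 18.3) = 232 / 13.0 = 17.846 d.
Sum = 30.838 ≈ 30.8 days.

30.8 days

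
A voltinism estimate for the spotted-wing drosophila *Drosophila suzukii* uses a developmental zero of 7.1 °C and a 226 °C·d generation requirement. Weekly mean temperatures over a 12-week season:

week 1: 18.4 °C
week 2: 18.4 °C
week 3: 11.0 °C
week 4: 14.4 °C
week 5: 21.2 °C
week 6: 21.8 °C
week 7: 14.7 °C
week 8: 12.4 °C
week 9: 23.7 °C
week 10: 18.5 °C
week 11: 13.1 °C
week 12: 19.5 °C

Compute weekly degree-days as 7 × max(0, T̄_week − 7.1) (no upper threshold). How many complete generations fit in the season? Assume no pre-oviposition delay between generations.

Weekly DD (7 × max(0, T̄ − 7.1)): 79.1, 79.1, 27.3, 51.1, 98.7, 102.9, 53.2, 37.1, 116.2, 79.8, 42.0, 86.8.
Season total = 853.3 DD.
Complete generations = ⌊853.3 / 226⌋ = 3.

3 generations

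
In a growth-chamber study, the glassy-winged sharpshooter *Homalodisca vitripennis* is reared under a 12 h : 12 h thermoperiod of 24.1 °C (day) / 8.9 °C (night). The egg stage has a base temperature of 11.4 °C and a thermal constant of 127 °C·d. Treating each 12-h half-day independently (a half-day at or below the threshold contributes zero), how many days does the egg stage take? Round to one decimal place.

Day half: max(0, 24.1 − 11.4) × 0.5 = 12.7 × 0.5 = 6.35 DD.
Night half: max(0, 8.9 − 11.4) × 0.5 = 0.0 × 0.5 = 0.00 DD.
Per 24 h: 6.35 DD/day.
Duration = 127 / 6.35 = 20.000 ≈ 20.0 days.

20.0 days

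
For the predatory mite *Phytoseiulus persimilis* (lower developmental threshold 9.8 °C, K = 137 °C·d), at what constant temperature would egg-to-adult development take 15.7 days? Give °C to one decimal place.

Required daily accumulation = 137 / 15.7 = 8.726 DD/day.
T = T_base + 8.726 = 9.8 + 8.726 = 18.526 ≈ 18.5 °C.

18.5 °C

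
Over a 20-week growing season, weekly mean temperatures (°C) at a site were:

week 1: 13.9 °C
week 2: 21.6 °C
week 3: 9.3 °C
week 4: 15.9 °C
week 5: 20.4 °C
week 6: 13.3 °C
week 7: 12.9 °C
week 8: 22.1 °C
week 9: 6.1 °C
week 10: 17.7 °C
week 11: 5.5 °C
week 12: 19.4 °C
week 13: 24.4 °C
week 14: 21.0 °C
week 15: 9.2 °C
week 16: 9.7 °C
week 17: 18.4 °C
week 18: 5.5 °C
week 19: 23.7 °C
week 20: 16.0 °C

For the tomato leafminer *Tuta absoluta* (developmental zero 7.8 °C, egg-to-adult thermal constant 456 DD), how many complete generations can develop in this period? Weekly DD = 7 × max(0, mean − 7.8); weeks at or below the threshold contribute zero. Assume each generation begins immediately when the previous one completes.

2 generations

Weekly DD (7 × max(0, T̄ − 7.8)): 42.7, 96.6, 10.5, 56.7, 88.2, 38.5, 35.7, 100.1, 0.0, 69.3, 0.0, 81.2, 116.2, 92.4, 9.8, 13.3, 74.2, 0.0, 111.3, 57.4.
Season total = 1094.1 DD.
Complete generations = ⌊1094.1 / 456⌋ = 2.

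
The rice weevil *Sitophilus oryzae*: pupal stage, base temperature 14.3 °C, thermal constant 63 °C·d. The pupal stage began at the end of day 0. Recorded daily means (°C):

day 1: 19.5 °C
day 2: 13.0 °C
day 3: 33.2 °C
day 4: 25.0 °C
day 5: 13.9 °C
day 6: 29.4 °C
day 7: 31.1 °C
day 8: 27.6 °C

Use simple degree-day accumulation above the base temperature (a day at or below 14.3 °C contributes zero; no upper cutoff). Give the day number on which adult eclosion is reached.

day 7

Daily DD above 14.3 °C: 5.2, 0.0, 18.9, 10.7, 0.0, 15.1, 16.8, 13.3.
Cumulative: 5.2, 5.2, 24.1, 34.8, 34.8, 49.9, 66.7, 80.0.
The total first reaches 63 DD on day 7.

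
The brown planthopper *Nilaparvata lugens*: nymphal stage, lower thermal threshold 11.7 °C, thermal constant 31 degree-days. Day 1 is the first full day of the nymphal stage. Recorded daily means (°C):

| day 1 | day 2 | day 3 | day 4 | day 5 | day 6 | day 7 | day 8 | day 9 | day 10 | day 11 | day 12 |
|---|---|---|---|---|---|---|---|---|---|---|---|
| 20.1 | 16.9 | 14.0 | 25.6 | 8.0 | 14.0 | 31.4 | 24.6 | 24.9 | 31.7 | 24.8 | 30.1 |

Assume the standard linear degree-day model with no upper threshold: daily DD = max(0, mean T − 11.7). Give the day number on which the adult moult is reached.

day 6

Daily DD above 11.7 °C: 8.4, 5.2, 2.3, 13.9, 0.0, 2.3, 19.7, 12.9, 13.2, 20.0, 13.1, 18.4.
Cumulative: 8.4, 13.6, 15.9, 29.8, 29.8, 32.1, 51.8, 64.7, 77.9, 97.9, 111.0, 129.4.
The total first reaches 31 DD on day 6.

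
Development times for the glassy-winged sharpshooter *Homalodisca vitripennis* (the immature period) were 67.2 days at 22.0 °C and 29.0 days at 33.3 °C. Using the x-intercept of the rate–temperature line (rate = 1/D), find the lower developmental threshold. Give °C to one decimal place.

13.4 °C

Equal thermal constants: D₁(T₁ − T_b) = D₂(T₂ − T_b).
67.2·(22.0 − T_b) = 29.0·(33.3 − T_b)
T_b = (67.2·22.0 − 29.0·33.3) / (67.2 − 29.0) = 512.70 / 38.2 = 13.421 °C ≈ 13.4 °C.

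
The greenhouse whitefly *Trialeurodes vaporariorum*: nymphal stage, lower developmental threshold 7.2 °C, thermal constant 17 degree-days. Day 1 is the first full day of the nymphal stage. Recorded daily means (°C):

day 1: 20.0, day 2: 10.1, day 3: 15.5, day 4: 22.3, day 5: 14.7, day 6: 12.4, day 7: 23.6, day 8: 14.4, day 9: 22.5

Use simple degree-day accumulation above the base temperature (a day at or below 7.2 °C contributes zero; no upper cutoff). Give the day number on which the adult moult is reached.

Daily DD above 7.2 °C: 12.8, 2.9, 8.3, 15.1, 7.5, 5.2, 16.4, 7.2, 15.3.
Cumulative: 12.8, 15.7, 24.0, 39.1, 46.6, 51.8, 68.2, 75.4, 90.7.
The total first reaches 17 DD on day 3.

day 3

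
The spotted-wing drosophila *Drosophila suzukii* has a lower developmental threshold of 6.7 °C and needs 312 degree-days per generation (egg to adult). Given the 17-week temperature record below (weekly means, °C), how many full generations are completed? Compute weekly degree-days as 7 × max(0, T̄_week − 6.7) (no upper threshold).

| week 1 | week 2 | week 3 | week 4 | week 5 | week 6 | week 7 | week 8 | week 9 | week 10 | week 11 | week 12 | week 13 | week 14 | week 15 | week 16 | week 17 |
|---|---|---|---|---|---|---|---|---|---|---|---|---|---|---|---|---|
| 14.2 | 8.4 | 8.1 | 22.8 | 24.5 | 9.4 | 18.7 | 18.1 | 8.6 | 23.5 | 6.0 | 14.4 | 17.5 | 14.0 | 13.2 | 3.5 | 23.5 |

3 generations

Weekly DD (7 × max(0, T̄ − 6.7)): 52.5, 11.9, 9.8, 112.7, 124.6, 18.9, 84.0, 79.8, 13.3, 117.6, 0.0, 53.9, 75.6, 51.1, 45.5, 0.0, 117.6.
Season total = 968.8 DD.
Complete generations = ⌊968.8 / 312⌋ = 3.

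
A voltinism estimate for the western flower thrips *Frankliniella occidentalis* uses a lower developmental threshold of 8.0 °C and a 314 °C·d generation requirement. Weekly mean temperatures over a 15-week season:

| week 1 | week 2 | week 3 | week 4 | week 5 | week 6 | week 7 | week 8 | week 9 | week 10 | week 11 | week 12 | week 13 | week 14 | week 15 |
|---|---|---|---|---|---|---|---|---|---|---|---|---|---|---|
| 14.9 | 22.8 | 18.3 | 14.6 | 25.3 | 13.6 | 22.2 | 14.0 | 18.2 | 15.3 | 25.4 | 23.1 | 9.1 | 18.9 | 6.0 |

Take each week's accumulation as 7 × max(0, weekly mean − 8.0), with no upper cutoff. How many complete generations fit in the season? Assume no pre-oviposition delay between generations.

3 generations

Weekly DD (7 × max(0, T̄ − 8.0)): 48.3, 103.6, 72.1, 46.2, 121.1, 39.2, 99.4, 42.0, 71.4, 51.1, 121.8, 105.7, 7.7, 76.3, 0.0.
Season total = 1005.9 DD.
Complete generations = ⌊1005.9 / 314⌋ = 3.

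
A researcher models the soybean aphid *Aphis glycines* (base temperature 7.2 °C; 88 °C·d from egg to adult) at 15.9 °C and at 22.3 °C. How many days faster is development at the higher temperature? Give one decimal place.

4.3 days

At 15.9 °C: 88 / (15.9 − 7.2) = 88 / 8.7 = 10.115 d.
At 22.3 °C: 88 / (22.3 − 7.2) = 88 / 15.1 = 5.828 d.
Difference = |10.115 − 5.828| = 4.287 ≈ 4.3 days.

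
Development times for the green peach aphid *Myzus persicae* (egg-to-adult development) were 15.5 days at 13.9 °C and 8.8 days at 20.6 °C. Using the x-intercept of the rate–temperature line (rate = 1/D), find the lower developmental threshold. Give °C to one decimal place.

Linear rate model ⇒ the product D·(T − T_b) is constant across temperatures.
15.5·(13.9 − T_b) = 8.8·(20.6 − T_b)
T_b = (15.5·13.9 − 8.8·20.6) / (15.5 − 8.8) = 34.17 / 6.7 = 5.100 °C ≈ 5.1 °C.

5.1 °C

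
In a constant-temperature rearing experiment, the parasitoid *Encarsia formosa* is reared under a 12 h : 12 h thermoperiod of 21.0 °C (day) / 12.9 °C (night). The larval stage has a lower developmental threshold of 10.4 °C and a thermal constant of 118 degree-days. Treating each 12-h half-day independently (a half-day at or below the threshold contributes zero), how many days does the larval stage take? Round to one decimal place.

Day half: max(0, 21.0 − 10.4) × 0.5 = 10.6 × 0.5 = 5.30 DD.
Night half: max(0, 12.9 − 10.4) × 0.5 = 2.5 × 0.5 = 1.25 DD.
Per 24 h: 6.55 DD/day.
Duration = 118 / 6.55 = 18.015 ≈ 18.0 days.

18.0 days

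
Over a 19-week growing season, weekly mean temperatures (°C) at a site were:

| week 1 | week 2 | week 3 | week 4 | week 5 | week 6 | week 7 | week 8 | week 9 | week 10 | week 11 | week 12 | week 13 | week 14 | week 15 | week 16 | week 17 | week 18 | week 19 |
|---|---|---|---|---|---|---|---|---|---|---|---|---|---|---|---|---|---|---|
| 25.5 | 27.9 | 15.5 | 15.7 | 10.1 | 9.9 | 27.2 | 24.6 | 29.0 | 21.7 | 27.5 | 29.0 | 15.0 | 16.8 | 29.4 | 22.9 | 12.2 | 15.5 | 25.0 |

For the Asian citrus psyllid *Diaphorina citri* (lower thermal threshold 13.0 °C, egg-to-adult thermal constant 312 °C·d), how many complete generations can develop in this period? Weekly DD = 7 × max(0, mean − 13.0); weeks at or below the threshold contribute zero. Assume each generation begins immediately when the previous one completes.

3 generations

Weekly DD (7 × max(0, T̄ − 13.0)): 87.5, 104.3, 17.5, 18.9, 0.0, 0.0, 99.4, 81.2, 112.0, 60.9, 101.5, 112.0, 14.0, 26.6, 114.8, 69.3, 0.0, 17.5, 84.0.
Season total = 1121.4 DD.
Complete generations = ⌊1121.4 / 312⌋ = 3.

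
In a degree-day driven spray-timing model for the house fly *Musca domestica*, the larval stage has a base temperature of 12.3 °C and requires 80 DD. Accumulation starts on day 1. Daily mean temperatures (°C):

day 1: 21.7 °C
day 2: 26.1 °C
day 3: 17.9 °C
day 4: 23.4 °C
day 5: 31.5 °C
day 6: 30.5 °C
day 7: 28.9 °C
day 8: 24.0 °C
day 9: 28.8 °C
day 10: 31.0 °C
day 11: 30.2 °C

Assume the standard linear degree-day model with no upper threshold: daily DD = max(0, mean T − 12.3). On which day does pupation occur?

Daily DD above 12.3 °C: 9.4, 13.8, 5.6, 11.1, 19.2, 18.2, 16.6, 11.7, 16.5, 18.7, 17.9.
Cumulative: 9.4, 23.2, 28.8, 39.9, 59.1, 77.3, 93.9, 105.6, 122.1, 140.8, 158.7.
The total first reaches 80 DD on day 7.

day 7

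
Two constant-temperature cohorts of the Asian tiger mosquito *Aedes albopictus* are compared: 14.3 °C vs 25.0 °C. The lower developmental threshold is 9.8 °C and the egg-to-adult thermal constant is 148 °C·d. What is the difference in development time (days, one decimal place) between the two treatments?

23.2 days

At 14.3 °C: 148 / (14.3 − 9.8) = 148 / 4.5 = 32.889 d.
At 25.0 °C: 148 / (25.0 − 9.8) = 148 / 15.2 = 9.737 d.
Difference = |32.889 − 9.737| = 23.152 ≈ 23.2 days.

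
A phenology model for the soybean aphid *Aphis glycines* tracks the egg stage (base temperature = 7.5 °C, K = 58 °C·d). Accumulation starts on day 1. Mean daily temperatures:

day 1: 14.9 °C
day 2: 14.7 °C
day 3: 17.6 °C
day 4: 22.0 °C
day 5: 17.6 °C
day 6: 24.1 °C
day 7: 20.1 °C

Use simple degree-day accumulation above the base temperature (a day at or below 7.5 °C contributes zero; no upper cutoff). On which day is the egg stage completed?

Daily DD above 7.5 °C: 7.4, 7.2, 10.1, 14.5, 10.1, 16.6, 12.6.
Cumulative: 7.4, 14.6, 24.7, 39.2, 49.3, 65.9, 78.5.
The total first reaches 58 DD on day 6.

day 6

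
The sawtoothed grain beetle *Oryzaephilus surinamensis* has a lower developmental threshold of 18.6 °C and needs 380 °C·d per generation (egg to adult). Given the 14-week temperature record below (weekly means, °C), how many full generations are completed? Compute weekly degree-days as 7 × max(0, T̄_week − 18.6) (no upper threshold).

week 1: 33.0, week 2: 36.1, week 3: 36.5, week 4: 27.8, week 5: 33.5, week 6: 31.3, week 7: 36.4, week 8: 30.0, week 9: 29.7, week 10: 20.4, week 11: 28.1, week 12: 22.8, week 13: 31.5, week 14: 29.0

Weekly DD (7 × max(0, T̄ − 18.6)): 100.8, 122.5, 125.3, 64.4, 104.3, 88.9, 124.6, 79.8, 77.7, 12.6, 66.5, 29.4, 90.3, 72.8.
Season total = 1159.9 DD.
Complete generations = ⌊1159.9 / 380⌋ = 3.

3 generations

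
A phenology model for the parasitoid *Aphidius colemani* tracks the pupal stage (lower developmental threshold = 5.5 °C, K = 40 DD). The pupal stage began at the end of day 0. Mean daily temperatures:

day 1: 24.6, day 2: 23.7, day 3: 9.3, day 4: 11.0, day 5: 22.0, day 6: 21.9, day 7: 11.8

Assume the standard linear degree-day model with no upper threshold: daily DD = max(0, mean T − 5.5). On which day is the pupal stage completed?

day 3

Daily DD above 5.5 °C: 19.1, 18.2, 3.8, 5.5, 16.5, 16.4, 6.3.
Cumulative: 19.1, 37.3, 41.1, 46.6, 63.1, 79.5, 85.8.
The total first reaches 40 DD on day 3.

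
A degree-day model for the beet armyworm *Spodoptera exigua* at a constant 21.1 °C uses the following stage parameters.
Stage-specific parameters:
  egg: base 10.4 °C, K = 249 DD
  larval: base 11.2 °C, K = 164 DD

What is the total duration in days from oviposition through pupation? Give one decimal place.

egg: 249 / (21.1 − 10.4) = 249 / 10.7 = 23.271 d.
larval: 164 / (21.1 − 11.2) = 164 / 9.9 = 16.566 d.
Sum = 39.837 ≈ 39.8 days.

39.8 days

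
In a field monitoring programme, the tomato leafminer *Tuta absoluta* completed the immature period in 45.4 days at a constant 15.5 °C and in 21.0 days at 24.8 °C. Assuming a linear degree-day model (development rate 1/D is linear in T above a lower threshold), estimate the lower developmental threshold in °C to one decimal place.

Equal thermal constants: D₁(T₁ − T_b) = D₂(T₂ − T_b).
45.4·(15.5 − T_b) = 21.0·(24.8 − T_b)
T_b = (45.4·15.5 − 21.0·24.8) / (45.4 − 21.0) = 182.90 / 24.4 = 7.496 °C ≈ 7.5 °C.

7.5 °C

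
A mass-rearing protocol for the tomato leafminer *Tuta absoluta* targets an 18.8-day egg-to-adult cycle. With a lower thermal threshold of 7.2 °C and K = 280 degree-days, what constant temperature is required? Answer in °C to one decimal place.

22.1 °C

Required daily accumulation = 280 / 18.8 = 14.894 DD/day.
T = T_base + 14.894 = 7.2 + 14.894 = 22.094 ≈ 22.1 °C.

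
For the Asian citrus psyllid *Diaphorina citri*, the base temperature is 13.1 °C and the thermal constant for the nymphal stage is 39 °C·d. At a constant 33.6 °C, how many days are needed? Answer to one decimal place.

Daily accumulation = 33.6 − 13.1 = 20.5 DD/day.
Duration = 39 / 20.5 = 1.902 ≈ 1.9 days.

1.9 days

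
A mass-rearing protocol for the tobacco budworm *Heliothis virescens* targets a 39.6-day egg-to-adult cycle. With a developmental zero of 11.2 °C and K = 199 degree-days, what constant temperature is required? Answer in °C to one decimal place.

16.2 °C

Required daily accumulation = 199 / 39.6 = 5.025 DD/day.
T = T_base + 5.025 = 11.2 + 5.025 = 16.225 ≈ 16.2 °C.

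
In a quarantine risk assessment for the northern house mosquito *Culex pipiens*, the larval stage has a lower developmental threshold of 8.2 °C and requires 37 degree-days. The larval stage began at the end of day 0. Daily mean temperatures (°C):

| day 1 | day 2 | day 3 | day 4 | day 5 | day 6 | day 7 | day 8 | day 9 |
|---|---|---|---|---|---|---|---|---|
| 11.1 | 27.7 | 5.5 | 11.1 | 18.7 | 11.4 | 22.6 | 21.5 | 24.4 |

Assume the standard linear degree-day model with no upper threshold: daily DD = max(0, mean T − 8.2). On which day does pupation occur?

Daily DD above 8.2 °C: 2.9, 19.5, 0.0, 2.9, 10.5, 3.2, 14.4, 13.3, 16.2.
Cumulative: 2.9, 22.4, 22.4, 25.3, 35.8, 39.0, 53.4, 66.7, 82.9.
The total first reaches 37 DD on day 6.

day 6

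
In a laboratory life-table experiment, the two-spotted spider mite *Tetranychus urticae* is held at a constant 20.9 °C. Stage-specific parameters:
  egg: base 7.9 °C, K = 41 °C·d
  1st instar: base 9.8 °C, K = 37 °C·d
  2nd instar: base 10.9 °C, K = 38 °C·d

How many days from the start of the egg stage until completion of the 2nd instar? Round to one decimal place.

egg: 41 / (20.9 − 7.9) = 41 / 13.0 = 3.154 d.
1st instar: 37 / (20.9 − 9.8) = 37 / 11.1 = 3.333 d.
2nd instar: 38 / (20.9 − 10.9) = 38 / 10.0 = 3.800 d.
Sum = 10.287 ≈ 10.3 days.

10.3 days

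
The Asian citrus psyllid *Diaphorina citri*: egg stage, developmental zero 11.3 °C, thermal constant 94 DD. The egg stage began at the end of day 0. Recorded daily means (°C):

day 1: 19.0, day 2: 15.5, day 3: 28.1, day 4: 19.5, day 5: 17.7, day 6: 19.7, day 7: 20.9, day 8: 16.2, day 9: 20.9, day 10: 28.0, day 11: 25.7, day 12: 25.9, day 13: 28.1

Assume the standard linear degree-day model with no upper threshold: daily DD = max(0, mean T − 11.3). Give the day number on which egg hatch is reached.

day 11

Daily DD above 11.3 °C: 7.7, 4.2, 16.8, 8.2, 6.4, 8.4, 9.6, 4.9, 9.6, 16.7, 14.4, 14.6, 16.8.
Cumulative: 7.7, 11.9, 28.7, 36.9, 43.3, 51.7, 61.3, 66.2, 75.8, 92.5, 106.9, 121.5, 138.3.
The total first reaches 94 DD on day 11.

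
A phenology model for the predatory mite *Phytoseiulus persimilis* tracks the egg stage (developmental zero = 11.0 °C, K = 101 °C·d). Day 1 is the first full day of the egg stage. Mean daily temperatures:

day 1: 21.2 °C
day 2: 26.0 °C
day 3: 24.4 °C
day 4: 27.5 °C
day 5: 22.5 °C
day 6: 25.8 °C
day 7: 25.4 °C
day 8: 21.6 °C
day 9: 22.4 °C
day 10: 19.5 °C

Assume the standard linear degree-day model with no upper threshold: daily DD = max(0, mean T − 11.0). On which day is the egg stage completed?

Daily DD above 11.0 °C: 10.2, 15.0, 13.4, 16.5, 11.5, 14.8, 14.4, 10.6, 11.4, 8.5.
Cumulative: 10.2, 25.2, 38.6, 55.1, 66.6, 81.4, 95.8, 106.4, 117.8, 126.3.
The total first reaches 101 DD on day 8.

day 8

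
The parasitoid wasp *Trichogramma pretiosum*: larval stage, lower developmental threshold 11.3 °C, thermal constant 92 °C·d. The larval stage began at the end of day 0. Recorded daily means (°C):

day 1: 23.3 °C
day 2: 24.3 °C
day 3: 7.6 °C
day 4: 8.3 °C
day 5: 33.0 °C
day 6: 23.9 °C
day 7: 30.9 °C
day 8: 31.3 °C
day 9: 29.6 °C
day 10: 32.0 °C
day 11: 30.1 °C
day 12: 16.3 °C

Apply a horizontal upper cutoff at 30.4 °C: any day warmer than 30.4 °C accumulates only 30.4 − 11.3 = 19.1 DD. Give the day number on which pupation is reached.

Daily DD above 11.3 °C (capped at 19.1): 12.0, 13.0, 0.0, 0.0, 19.1, 12.6, 19.1, 19.1, 18.3, 19.1, 18.8, 5.0.
Cumulative: 12.0, 25.0, 25.0, 25.0, 44.1, 56.7, 75.8, 94.9, 113.2, 132.3, 151.1, 156.1.
The total first reaches 92 DD on day 8.

day 8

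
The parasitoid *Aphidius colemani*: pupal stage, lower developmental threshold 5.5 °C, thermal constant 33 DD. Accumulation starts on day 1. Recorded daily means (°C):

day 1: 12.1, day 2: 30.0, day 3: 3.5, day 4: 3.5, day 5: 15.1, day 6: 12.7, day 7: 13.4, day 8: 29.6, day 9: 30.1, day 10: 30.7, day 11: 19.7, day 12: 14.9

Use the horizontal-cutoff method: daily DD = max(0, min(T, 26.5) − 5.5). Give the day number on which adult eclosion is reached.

Daily DD above 5.5 °C (capped at 21.0): 6.6, 21.0, 0.0, 0.0, 9.6, 7.2, 7.9, 21.0, 21.0, 21.0, 14.2, 9.4.
Cumulative: 6.6, 27.6, 27.6, 27.6, 37.2, 44.4, 52.3, 73.3, 94.3, 115.3, 129.5, 138.9.
The total first reaches 33 DD on day 5.

day 5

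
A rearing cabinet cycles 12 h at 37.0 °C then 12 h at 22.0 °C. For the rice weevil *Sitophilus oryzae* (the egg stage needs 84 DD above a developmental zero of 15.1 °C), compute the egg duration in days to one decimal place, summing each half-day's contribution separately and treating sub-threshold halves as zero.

5.8 days

Day half: max(0, 37.0 − 15.1) × 0.5 = 21.9 × 0.5 = 10.95 DD.
Night half: max(0, 22.0 − 15.1) × 0.5 = 6.9 × 0.5 = 3.45 DD.
Per 24 h: 14.40 DD/day.
Duration = 84 / 14.40 = 5.833 ≈ 5.8 days.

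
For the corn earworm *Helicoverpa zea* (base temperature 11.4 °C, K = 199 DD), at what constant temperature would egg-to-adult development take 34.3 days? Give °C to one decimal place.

Required daily accumulation = 199 / 34.3 = 5.802 DD/day.
T = T_base + 5.802 = 11.4 + 5.802 = 17.202 ≈ 17.2 °C.

17.2 °C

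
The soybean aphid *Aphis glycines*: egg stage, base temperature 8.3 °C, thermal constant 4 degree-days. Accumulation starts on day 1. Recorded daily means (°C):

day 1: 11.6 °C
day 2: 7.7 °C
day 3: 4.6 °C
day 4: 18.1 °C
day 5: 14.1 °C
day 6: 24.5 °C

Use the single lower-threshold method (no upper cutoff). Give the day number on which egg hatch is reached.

Daily DD above 8.3 °C: 3.3, 0.0, 0.0, 9.8, 5.8, 16.2.
Cumulative: 3.3, 3.3, 3.3, 13.1, 18.9, 35.1.
The total first reaches 4 DD on day 4.

day 4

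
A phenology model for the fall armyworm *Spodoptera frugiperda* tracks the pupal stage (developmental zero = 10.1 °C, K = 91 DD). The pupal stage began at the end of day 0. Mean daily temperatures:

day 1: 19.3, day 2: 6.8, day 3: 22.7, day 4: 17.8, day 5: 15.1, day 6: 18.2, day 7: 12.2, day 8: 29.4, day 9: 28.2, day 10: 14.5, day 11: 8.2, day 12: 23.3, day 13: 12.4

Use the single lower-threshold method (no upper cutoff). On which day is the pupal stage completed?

day 12

Daily DD above 10.1 °C: 9.2, 0.0, 12.6, 7.7, 5.0, 8.1, 2.1, 19.3, 18.1, 4.4, 0.0, 13.2, 2.3.
Cumulative: 9.2, 9.2, 21.8, 29.5, 34.5, 42.6, 44.7, 64.0, 82.1, 86.5, 86.5, 99.7, 102.0.
The total first reaches 91 DD on day 12.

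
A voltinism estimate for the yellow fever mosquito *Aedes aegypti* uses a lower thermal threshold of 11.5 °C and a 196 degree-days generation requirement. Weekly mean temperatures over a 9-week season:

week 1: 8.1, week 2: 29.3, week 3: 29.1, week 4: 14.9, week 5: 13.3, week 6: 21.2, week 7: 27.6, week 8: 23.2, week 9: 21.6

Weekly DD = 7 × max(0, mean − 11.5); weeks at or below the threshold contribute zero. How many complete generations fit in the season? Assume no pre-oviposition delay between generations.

3 generations

Weekly DD (7 × max(0, T̄ − 11.5)): 0.0, 124.6, 123.2, 23.8, 12.6, 67.9, 112.7, 81.9, 70.7.
Season total = 617.4 DD.
Complete generations = ⌊617.4 / 196⌋ = 3.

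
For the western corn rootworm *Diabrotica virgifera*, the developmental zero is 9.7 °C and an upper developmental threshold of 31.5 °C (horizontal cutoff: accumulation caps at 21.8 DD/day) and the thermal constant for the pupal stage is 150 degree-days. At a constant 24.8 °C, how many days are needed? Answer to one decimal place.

9.9 days

Daily accumulation = 24.8 − 9.7 = 15.1 DD/day.
Duration = 150 / 15.1 = 9.934 ≈ 9.9 days.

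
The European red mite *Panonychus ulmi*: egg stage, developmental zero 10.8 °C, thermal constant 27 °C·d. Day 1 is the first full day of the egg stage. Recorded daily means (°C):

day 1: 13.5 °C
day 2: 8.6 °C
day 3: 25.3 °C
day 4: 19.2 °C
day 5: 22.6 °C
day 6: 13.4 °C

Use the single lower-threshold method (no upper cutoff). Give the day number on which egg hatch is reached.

Daily DD above 10.8 °C: 2.7, 0.0, 14.5, 8.4, 11.8, 2.6.
Cumulative: 2.7, 2.7, 17.2, 25.6, 37.4, 40.0.
The total first reaches 27 DD on day 5.

day 5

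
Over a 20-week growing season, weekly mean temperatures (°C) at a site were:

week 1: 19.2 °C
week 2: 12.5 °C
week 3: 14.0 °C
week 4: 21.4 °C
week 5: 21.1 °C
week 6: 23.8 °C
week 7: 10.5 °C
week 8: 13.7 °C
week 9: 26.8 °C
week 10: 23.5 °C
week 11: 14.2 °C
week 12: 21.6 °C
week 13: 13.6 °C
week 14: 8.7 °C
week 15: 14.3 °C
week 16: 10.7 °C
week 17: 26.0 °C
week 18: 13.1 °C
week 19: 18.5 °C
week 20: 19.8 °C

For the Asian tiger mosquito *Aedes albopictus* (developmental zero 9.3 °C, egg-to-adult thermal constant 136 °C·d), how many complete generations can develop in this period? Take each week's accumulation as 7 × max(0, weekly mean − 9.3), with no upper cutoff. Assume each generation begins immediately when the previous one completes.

Weekly DD (7 × max(0, T̄ − 9.3)): 69.3, 22.4, 32.9, 84.7, 82.6, 101.5, 8.4, 30.8, 122.5, 99.4, 34.3, 86.1, 30.1, 0.0, 35.0, 9.8, 116.9, 26.6, 64.4, 73.5.
Season total = 1131.2 DD.
Complete generations = ⌊1131.2 / 136⌋ = 8.

8 generations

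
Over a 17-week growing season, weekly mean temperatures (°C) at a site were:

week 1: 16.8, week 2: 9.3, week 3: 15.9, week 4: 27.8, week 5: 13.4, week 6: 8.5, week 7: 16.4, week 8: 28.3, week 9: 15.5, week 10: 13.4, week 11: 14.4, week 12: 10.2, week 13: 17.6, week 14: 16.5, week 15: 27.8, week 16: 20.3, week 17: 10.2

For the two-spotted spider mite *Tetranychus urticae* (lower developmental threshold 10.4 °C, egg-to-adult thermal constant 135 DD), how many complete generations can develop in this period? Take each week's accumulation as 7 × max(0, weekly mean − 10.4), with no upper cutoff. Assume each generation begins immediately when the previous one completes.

Weekly DD (7 × max(0, T̄ − 10.4)): 44.8, 0.0, 38.5, 121.8, 21.0, 0.0, 42.0, 125.3, 35.7, 21.0, 28.0, 0.0, 50.4, 42.7, 121.8, 69.3, 0.0.
Season total = 762.3 DD.
Complete generations = ⌊762.3 / 135⌋ = 5.

5 generations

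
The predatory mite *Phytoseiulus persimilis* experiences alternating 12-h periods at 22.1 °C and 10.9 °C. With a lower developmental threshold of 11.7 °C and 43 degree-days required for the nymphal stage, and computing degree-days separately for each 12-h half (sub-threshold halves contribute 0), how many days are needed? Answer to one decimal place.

Day half: max(0, 22.1 − 11.7) × 0.5 = 10.4 × 0.5 = 5.20 DD.
Night half: max(0, 10.9 − 11.7) × 0.5 = 0.0 × 0.5 = 0.00 DD.
Per 24 h: 5.20 DD/day.
Duration = 43 / 5.20 = 8.269 ≈ 8.3 days.

8.3 days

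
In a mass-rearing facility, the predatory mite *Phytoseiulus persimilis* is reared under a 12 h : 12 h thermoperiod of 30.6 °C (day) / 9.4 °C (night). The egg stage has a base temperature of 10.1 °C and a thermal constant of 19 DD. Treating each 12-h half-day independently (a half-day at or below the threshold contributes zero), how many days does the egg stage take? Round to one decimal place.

1.9 days

Day half: max(0, 30.6 − 10.1) × 0.5 = 20.5 × 0.5 = 10.25 DD.
Night half: max(0, 9.4 − 10.1) × 0.5 = 0.0 × 0.5 = 0.00 DD.
Per 24 h: 10.25 DD/day.
Duration = 19 / 10.25 = 1.854 ≈ 1.9 days.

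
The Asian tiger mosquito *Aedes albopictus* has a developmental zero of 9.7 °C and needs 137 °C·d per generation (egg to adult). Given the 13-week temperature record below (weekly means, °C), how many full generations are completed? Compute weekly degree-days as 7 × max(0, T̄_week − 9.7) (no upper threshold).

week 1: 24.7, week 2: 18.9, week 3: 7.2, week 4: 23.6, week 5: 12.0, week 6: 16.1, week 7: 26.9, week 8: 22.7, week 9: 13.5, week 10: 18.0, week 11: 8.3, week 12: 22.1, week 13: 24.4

5 generations

Weekly DD (7 × max(0, T̄ − 9.7)): 105.0, 64.4, 0.0, 97.3, 16.1, 44.8, 120.4, 91.0, 26.6, 58.1, 0.0, 86.8, 102.9.
Season total = 813.4 DD.
Complete generations = ⌊813.4 / 137⌋ = 5.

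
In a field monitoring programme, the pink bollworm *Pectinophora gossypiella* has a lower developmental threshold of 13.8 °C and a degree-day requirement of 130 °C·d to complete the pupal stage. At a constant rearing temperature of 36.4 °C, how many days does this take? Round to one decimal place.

Daily accumulation = 36.4 − 13.8 = 22.6 DD/day.
Duration = 130 / 22.6 = 5.752 ≈ 5.8 days.

5.8 days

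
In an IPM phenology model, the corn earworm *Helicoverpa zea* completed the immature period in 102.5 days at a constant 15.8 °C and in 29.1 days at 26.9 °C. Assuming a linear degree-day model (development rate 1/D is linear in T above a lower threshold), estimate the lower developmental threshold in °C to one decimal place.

11.4 °C

Linear rate model ⇒ the product D·(T − T_b) is constant across temperatures.
102.5·(15.8 − T_b) = 29.1·(26.9 − T_b)
T_b = (102.5·15.8 − 29.1·26.9) / (102.5 − 29.1) = 836.71 / 73.4 = 11.399 °C ≈ 11.4 °C.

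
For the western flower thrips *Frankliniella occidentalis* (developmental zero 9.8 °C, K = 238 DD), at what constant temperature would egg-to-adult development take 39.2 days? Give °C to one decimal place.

Required daily accumulation = 238 / 39.2 = 6.071 DD/day.
T = T_base + 6.071 = 9.8 + 6.071 = 15.871 ≈ 15.9 °C.

15.9 °C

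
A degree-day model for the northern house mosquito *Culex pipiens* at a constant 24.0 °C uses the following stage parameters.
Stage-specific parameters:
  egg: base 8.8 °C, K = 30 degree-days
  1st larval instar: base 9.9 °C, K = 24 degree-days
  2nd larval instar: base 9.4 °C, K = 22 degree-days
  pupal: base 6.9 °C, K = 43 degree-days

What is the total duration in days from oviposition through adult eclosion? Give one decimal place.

7.7 days

egg: 30 / (24.0 − 8.8) = 30 / 15.2 = 1.974 d.
1st larval instar: 24 / (24.0 − 9.9) = 24 / 14.1 = 1.702 d.
2nd larval instar: 22 / (24.0 − 9.4) = 22 / 14.6 = 1.507 d.
pupal: 43 / (24.0 − 6.9) = 43 / 17.1 = 2.515 d.
Sum = 7.697 ≈ 7.7 days.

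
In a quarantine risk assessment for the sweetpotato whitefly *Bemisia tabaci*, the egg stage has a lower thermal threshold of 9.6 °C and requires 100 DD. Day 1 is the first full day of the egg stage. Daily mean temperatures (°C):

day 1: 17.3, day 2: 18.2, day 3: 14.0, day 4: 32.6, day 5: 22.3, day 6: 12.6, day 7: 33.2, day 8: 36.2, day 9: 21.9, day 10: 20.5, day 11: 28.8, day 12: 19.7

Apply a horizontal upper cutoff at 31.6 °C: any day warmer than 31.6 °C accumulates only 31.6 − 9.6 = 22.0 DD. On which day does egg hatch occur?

Daily DD above 9.6 °C (capped at 22.0): 7.7, 8.6, 4.4, 22.0, 12.7, 3.0, 22.0, 22.0, 12.3, 10.9, 19.2, 10.1.
Cumulative: 7.7, 16.3, 20.7, 42.7, 55.4, 58.4, 80.4, 102.4, 114.7, 125.6, 144.8, 154.9.
The total first reaches 100 DD on day 8.

day 8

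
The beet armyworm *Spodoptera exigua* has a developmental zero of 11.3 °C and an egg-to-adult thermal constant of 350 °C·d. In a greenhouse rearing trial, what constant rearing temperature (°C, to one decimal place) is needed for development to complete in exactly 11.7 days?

Required daily accumulation = 350 / 11.7 = 29.915 DD/day.
T = T_base + 29.915 = 11.3 + 29.915 = 41.215 ≈ 41.2 °C.

41.2 °C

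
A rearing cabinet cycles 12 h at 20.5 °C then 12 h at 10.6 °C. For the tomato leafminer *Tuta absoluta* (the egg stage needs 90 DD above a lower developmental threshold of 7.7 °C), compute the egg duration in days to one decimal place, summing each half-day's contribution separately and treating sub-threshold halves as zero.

11.5 days

Day half: max(0, 20.5 − 7.7) × 0.5 = 12.8 × 0.5 = 6.40 DD.
Night half: max(0, 10.6 − 7.7) × 0.5 = 2.9 × 0.5 = 1.45 DD.
Per 24 h: 7.85 DD/day.
Duration = 90 / 7.85 = 11.465 ≈ 11.5 days.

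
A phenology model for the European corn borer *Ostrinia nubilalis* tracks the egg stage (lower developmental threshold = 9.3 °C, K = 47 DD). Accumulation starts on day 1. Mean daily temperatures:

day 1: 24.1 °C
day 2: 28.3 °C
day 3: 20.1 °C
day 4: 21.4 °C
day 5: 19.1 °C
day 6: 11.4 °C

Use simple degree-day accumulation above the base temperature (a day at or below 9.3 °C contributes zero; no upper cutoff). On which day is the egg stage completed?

day 4

Daily DD above 9.3 °C: 14.8, 19.0, 10.8, 12.1, 9.8, 2.1.
Cumulative: 14.8, 33.8, 44.6, 56.7, 66.5, 68.6.
The total first reaches 47 DD on day 4.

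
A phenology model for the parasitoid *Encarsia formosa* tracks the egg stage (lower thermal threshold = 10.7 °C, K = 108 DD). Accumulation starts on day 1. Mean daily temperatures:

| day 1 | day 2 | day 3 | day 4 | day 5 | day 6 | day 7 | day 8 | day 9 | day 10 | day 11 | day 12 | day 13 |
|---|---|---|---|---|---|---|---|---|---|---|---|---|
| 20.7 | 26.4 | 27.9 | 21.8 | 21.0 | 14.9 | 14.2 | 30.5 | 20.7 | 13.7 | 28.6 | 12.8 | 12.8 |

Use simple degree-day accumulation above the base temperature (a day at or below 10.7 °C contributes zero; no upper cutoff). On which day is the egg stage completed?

Daily DD above 10.7 °C: 10.0, 15.7, 17.2, 11.1, 10.3, 4.2, 3.5, 19.8, 10.0, 3.0, 17.9, 2.1, 2.1.
Cumulative: 10.0, 25.7, 42.9, 54.0, 64.3, 68.5, 72.0, 91.8, 101.8, 104.8, 122.7, 124.8, 126.9.
The total first reaches 108 DD on day 11.

day 11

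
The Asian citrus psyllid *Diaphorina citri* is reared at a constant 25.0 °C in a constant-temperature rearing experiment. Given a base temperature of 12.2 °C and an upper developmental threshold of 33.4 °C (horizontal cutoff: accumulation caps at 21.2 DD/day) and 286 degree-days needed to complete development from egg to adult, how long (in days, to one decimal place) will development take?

22.3 days

Daily accumulation = 25.0 − 12.2 = 12.8 DD/day.
Duration = 286 / 12.8 = 22.344 ≈ 22.3 days.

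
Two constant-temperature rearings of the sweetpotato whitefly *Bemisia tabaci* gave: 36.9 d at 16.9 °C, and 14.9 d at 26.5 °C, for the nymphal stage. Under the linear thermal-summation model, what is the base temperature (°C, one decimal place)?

Linear rate model ⇒ the product D·(T − T_b) is constant across temperatures.
36.9·(16.9 − T_b) = 14.9·(26.5 − T_b)
T_b = (36.9·16.9 − 14.9·26.5) / (36.9 − 14.9) = 228.76 / 22.0 = 10.398 °C ≈ 10.4 °C.

10.4 °C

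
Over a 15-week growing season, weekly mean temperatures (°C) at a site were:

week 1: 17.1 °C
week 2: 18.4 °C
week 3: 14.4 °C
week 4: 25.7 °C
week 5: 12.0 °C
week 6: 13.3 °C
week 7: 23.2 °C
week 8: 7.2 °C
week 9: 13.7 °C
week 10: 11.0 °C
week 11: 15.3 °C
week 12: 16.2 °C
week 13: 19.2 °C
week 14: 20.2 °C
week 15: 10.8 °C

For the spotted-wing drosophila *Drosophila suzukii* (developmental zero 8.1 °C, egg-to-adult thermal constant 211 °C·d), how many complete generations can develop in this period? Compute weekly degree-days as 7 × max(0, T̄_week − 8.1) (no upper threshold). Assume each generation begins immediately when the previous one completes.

3 generations

Weekly DD (7 × max(0, T̄ − 8.1)): 63.0, 72.1, 44.1, 123.2, 27.3, 36.4, 105.7, 0.0, 39.2, 20.3, 50.4, 56.7, 77.7, 84.7, 18.9.
Season total = 819.7 DD.
Complete generations = ⌊819.7 / 211⌋ = 3.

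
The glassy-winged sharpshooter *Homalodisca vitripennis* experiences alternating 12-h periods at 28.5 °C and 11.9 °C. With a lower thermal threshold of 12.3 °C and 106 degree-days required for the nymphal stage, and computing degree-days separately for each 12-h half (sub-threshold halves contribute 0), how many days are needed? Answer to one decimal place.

13.1 days

Day half: max(0, 28.5 − 12.3) × 0.5 = 16.2 × 0.5 = 8.10 DD.
Night half: max(0, 11.9 − 12.3) × 0.5 = 0.0 × 0.5 = 0.00 DD.
Per 24 h: 8.10 DD/day.
Duration = 106 / 8.10 = 13.086 ≈ 13.1 days.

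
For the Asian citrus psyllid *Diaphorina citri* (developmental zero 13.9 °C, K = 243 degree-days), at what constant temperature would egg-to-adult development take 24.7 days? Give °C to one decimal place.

23.7 °C

Required daily accumulation = 243 / 24.7 = 9.838 DD/day.
T = T_base + 9.838 = 13.9 + 9.838 = 23.738 ≈ 23.7 °C.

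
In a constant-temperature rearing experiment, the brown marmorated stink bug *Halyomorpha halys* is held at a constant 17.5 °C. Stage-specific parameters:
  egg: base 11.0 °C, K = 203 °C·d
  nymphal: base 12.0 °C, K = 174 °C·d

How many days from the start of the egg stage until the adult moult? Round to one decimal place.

egg: 203 / (17.5 − 11.0) = 203 / 6.5 = 31.231 d.
nymphal: 174 / (17.5 − 12.0) = 174 / 5.5 = 31.636 d.
Sum = 62.867 ≈ 62.9 days.

62.9 days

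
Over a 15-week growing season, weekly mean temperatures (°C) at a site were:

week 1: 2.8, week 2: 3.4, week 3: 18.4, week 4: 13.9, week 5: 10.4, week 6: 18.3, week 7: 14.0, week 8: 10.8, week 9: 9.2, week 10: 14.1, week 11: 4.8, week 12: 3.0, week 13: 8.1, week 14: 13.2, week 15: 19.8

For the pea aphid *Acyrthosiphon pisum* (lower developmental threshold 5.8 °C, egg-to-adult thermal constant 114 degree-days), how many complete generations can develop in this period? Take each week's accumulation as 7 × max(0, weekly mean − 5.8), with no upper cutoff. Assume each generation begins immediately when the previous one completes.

Weekly DD (7 × max(0, T̄ − 5.8)): 0.0, 0.0, 88.2, 56.7, 32.2, 87.5, 57.4, 35.0, 23.8, 58.1, 0.0, 0.0, 16.1, 51.8, 98.0.
Season total = 604.8 DD.
Complete generations = ⌊604.8 / 114⌋ = 5.

5 generations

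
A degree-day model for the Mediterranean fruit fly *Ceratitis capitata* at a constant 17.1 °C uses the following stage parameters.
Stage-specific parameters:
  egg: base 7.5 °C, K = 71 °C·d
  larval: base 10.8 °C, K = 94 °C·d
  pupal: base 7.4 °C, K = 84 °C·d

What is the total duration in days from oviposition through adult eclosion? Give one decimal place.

egg: 71 / (17.1 − 7.5) = 71 / 9.6 = 7.396 d.
larval: 94 / (17.1 − 10.8) = 94 / 6.3 = 14.921 d.
pupal: 84 / (17.1 − 7.4) = 84 / 9.7 = 8.660 d.
Sum = 30.976 ≈ 31.0 days.

31.0 days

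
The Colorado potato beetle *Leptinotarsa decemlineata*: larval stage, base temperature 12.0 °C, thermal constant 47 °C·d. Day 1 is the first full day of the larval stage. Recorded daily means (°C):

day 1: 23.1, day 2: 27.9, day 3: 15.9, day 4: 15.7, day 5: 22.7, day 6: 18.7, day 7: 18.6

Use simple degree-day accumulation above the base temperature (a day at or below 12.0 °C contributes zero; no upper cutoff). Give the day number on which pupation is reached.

day 6

Daily DD above 12.0 °C: 11.1, 15.9, 3.9, 3.7, 10.7, 6.7, 6.6.
Cumulative: 11.1, 27.0, 30.9, 34.6, 45.3, 52.0, 58.6.
The total first reaches 47 DD on day 6.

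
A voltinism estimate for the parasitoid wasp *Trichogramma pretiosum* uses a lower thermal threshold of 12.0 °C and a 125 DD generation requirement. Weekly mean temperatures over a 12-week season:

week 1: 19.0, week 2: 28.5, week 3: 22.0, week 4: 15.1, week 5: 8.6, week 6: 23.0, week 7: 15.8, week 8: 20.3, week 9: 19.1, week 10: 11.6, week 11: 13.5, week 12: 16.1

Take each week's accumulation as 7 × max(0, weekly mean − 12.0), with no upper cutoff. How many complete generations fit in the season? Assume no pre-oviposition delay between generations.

4 generations

Weekly DD (7 × max(0, T̄ − 12.0)): 49.0, 115.5, 70.0, 21.7, 0.0, 77.0, 26.6, 58.1, 49.7, 0.0, 10.5, 28.7.
Season total = 506.8 DD.
Complete generations = ⌊506.8 / 125⌋ = 4.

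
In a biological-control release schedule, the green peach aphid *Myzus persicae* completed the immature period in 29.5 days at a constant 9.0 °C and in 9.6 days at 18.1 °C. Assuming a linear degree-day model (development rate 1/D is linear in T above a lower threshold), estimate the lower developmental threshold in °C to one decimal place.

Linear rate model ⇒ the product D·(T − T_b) is constant across temperatures.
29.5·(9.0 − T_b) = 9.6·(18.1 − T_b)
T_b = (29.5·9.0 − 9.6·18.1) / (29.5 − 9.6) = 91.74 / 19.9 = 4.610 °C ≈ 4.6 °C.

4.6 °C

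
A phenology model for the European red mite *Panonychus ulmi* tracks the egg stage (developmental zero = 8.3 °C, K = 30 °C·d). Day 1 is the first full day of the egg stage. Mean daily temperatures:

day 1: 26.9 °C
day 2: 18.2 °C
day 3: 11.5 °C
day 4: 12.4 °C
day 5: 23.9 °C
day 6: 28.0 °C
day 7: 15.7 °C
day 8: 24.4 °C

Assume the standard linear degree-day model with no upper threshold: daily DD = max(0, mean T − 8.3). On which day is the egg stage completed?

day 3

Daily DD above 8.3 °C: 18.6, 9.9, 3.2, 4.1, 15.6, 19.7, 7.4, 16.1.
Cumulative: 18.6, 28.5, 31.7, 35.8, 51.4, 71.1, 78.5, 94.6.
The total first reaches 30 DD on day 3.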